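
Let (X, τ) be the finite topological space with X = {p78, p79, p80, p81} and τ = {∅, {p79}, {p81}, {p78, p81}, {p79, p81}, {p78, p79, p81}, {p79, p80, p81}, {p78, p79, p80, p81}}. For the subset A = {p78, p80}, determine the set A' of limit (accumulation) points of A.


A' = ∅

For each x ∈ X, list the open sets U ∈ τ with x ∈ U, then check whether U ∩ (A ∖ {x}) ≠ ∅ for every such U.
  x = p78: open {p78, p81} ∋ x has {p78, p81} ∩ (A ∖ {p78}) = ∅, so x is NOT a limit point.
  x = p79: open {p79} ∋ x has {p79} ∩ (A ∖ {p79}) = ∅, so x is NOT a limit point.
  x = p80: open {p79, p80, p81} ∋ x has {p79, p80, p81} ∩ (A ∖ {p80}) = ∅, so x is NOT a limit point.
  x = p81: open {p81} ∋ x has {p81} ∩ (A ∖ {p81}) = ∅, so x is NOT a limit point.
Collecting: A' = ∅.


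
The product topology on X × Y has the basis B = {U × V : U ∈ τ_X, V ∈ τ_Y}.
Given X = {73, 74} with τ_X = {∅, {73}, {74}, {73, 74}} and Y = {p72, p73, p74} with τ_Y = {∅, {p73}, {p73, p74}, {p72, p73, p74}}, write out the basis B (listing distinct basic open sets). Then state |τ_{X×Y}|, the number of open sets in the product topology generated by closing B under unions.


Basis B = {∅ × ∅, {73} × {p73}, {74} × {p73}, {73} × {p73, p74}, {73, 74} × {p73}, {74} × {p73, p74}, {73} × {p72, p73, p74}, {74} × {p72, p73, p74}, {73, 74} × {p73, p74}, {73, 74} × {p72, p73, p74}}; |τ_{X×Y}| = 16.

Enumerate products U × V with U ∈ τ_X, V ∈ τ_Y (deduplicated):
  ∅ × ∅ = {} (∅)
  {73} × {p73} = {(73,p73)}
  {74} × {p73} = {(74,p73)}
  {73} × {p73, p74} = {(73,p73), (73,p74)}
  {73, 74} × {p73} = {(73,p73), (74,p73)}
  {74} × {p73, p74} = {(74,p73), (74,p74)}
  {73} × {p72, p73, p74} = {(73,p72), (73,p73), (73,p74)}
  {74} × {p72, p73, p74} = {(74,p72), (74,p73), (74,p74)}
  {73, 74} × {p73, p74} = {(73,p73), (73,p74), (74,p73), (74,p74)}
  {73, 74} × {p72, p73, p74} = {(73,p72), (73,p73), (73,p74), (74,p72), (74,p73), (74,p74)}
These 10 distinct sets form the basis B.
Close under arbitrary unions to get τ_{X×Y}; counting gives |τ_{X×Y}| = 16.


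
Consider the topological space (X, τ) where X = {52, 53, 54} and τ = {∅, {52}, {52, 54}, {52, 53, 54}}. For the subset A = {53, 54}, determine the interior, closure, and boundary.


int(A) = ∅, cl(A) = {53, 54}, ∂A = {53, 54}.

Closed sets in (X, τ) are complements of opens:
  closed(X, τ) = {∅, {53}, {53, 54}, {52, 53, 54}}.
int(A) = ⋃ {U ∈ τ : U ⊆ A}. Opens contained in A: ∅.
Taking the union of these: int(A) = ∅.
cl(A) = ⋂ {C closed : A ⊆ C}. Closed sets containing A: {53, 54}, {52, 53, 54}.
Intersecting these: cl(A) = {53, 54}.
∂A = cl(A) ∖ int(A) = {53, 54} ∖ ∅ = {53, 54}.


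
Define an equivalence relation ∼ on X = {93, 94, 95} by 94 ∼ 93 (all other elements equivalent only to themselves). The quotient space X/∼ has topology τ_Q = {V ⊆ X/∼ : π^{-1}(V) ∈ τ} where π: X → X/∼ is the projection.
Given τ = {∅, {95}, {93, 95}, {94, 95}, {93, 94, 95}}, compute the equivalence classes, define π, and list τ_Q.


X/∼ = {[93=94], [95]}; |τ_Q| = 3.

Equivalence classes: [93=94], [95].
Quotient map π: X → X/∼ sends 93 ↦ [93=94], 94 ↦ [93=94], 95 ↦ [95].
For each subset V ⊆ X/∼, compute π^{-1}(V) ⊆ X and check whether π^{-1}(V) ∈ τ. V is open in τ_Q iff π^{-1}(V) ∈ τ.
  V = {}: π^{-1}(V) = ∅ ∈ τ ✓.
  V = {[93=94]}: π^{-1}(V) = {93, 94} ∉ τ ✗.
  V = {[95]}: π^{-1}(V) = {95} ∈ τ ✓.
  V = {[93=94], [95]}: π^{-1}(V) = {93, 94, 95} ∈ τ ✓.
Open sets in the quotient: τ_Q = {{}, {[95]}, {[93=94], [95]}} (3 elements).


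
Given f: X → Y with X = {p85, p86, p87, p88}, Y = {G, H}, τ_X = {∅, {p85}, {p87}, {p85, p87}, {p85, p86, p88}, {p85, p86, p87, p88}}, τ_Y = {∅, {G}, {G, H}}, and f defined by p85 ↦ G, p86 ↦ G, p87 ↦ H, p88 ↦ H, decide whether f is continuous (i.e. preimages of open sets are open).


f is NOT continuous.

Compute f^{-1}(U) for each U ∈ τ_Y:
  U = ∅: f^{-1}(U) = ∅ ∈ τ_X ✓.
  U = {G}: f^{-1}(U) = {p85, p86} ∉ τ_X ✗.
  U = {G, H}: f^{-1}(U) = {p85, p86, p87, p88} ∈ τ_X ✓.
Found U = {G} with f^{-1}(U) = {p85, p86} not in τ_X. Therefore f is NOT continuous.


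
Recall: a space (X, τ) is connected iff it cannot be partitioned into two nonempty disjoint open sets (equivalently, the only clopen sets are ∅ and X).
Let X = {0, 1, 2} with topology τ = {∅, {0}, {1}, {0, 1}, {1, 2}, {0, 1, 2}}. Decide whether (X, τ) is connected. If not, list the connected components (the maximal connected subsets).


(X, τ) is disconnected; components = [{0}, {1, 2}].

Find clopen sets (U ∈ τ with X ∖ U ∈ τ):
  U = ∅, X ∖ U = {0, 1, 2} — both open, so U is clopen.
  U = {0}, X ∖ U = {1, 2} — both open, so U is clopen.
  U = {1, 2}, X ∖ U = {0} — both open, so U is clopen.
  U = {0, 1, 2}, X ∖ U = ∅ — both open, so U is clopen.
Nontrivial clopen(s) exist: e.g. {1, 2}. So (X, τ) is disconnected.
Compute connected components by grouping points that agree on all clopens:
  component: {0}
  component: {1, 2}


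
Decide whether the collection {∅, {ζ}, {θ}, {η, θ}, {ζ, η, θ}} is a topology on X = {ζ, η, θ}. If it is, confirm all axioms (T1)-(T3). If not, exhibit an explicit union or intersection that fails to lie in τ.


τ is NOT a topology on X.

Axiom (T1): ∅ ∈ τ? Yes; X ∈ τ? Yes.
Axiom (T2/T3): check pairwise unions and intersections of members of τ.
Counterexample for (T2): {ζ} ∪ {θ} = {ζ, θ} ∉ τ. Therefore τ is NOT a topology.


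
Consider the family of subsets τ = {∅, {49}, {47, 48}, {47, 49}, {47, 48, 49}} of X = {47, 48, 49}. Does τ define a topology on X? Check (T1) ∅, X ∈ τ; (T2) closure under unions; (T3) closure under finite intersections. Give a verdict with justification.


τ is NOT a topology on X.

Axiom (T1): ∅ ∈ τ? Yes; X ∈ τ? Yes.
Axiom (T2/T3): check pairwise unions and intersections of members of τ.
Counterexample for (T3): {47, 48} ∩ {47, 49} = {47} ∉ τ. Therefore τ is NOT a topology.


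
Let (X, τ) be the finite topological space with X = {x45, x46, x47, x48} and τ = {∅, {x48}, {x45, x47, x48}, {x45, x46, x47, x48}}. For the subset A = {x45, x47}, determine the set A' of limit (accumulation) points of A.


A' = {x45, x46, x47}

For each x ∈ X, list the open sets U ∈ τ with x ∈ U, then check whether U ∩ (A ∖ {x}) ≠ ∅ for every such U.
  x = x45: opens ∋ x are {x45, x47, x48}, {x45, x46, x47, x48}; each meets A ∖ {x45}, so x IS a limit point.
  x = x46: opens ∋ x are {x45, x46, x47, x48}; each meets A ∖ {x46}, so x IS a limit point.
  x = x47: opens ∋ x are {x45, x47, x48}, {x45, x46, x47, x48}; each meets A ∖ {x47}, so x IS a limit point.
  x = x48: open {x48} ∋ x has {x48} ∩ (A ∖ {x48}) = ∅, so x is NOT a limit point.
Collecting: A' = {x45, x46, x47}.


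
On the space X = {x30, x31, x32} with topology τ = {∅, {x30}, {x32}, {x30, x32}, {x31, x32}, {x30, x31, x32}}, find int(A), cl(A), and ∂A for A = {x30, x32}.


int(A) = {x30, x32}, cl(A) = {x30, x31, x32}, ∂A = {x31}.

Closed sets in (X, τ) are complements of opens:
  closed(X, τ) = {∅, {x30}, {x31}, {x30, x31}, {x31, x32}, {x30, x31, x32}}.
int(A) = ⋃ {U ∈ τ : U ⊆ A}. Opens contained in A: ∅, {x30}, {x32}, {x30, x32}.
Taking the union of these: int(A) = {x30, x32}.
cl(A) = ⋂ {C closed : A ⊆ C}. Closed sets containing A: {x30, x31, x32}.
Intersecting these: cl(A) = {x30, x31, x32}.
∂A = cl(A) ∖ int(A) = {x30, x31, x32} ∖ {x30, x32} = {x31}.


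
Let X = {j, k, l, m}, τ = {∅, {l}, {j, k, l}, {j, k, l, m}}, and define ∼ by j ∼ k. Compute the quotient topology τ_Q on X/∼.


X/∼ = {[j=k], [l], [m]}; |τ_Q| = 4.

Equivalence classes: [j=k], [l], [m].
Quotient map π: X → X/∼ sends j ↦ [j=k], k ↦ [j=k], l ↦ [l], m ↦ [m].
For each subset V ⊆ X/∼, compute π^{-1}(V) ⊆ X and check whether π^{-1}(V) ∈ τ. V is open in τ_Q iff π^{-1}(V) ∈ τ.
  V = {}: π^{-1}(V) = ∅ ∈ τ ✓.
  V = {[j=k]}: π^{-1}(V) = {j, k} ∉ τ ✗.
  V = {[l]}: π^{-1}(V) = {l} ∈ τ ✓.
  V = {[j=k], [l]}: π^{-1}(V) = {j, k, l} ∈ τ ✓.
  V = {[m]}: π^{-1}(V) = {m} ∉ τ ✗.
  V = {[j=k], [m]}: π^{-1}(V) = {j, k, m} ∉ τ ✗.
  V = {[l], [m]}: π^{-1}(V) = {l, m} ∉ τ ✗.
  V = {[j=k], [l], [m]}: π^{-1}(V) = {j, k, l, m} ∈ τ ✓.
Open sets in the quotient: τ_Q = {{}, {[l]}, {[j=k], [l]}, {[j=k], [l], [m]}} (4 elements).


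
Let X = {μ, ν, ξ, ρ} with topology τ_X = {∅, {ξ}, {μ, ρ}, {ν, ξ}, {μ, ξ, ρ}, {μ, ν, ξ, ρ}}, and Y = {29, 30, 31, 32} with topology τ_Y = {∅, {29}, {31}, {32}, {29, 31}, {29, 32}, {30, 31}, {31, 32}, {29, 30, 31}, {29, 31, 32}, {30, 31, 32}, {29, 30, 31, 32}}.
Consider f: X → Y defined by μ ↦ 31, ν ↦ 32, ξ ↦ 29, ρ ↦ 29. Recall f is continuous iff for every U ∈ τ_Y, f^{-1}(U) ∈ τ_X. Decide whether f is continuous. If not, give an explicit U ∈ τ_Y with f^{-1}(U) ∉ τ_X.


f is NOT continuous.

Compute f^{-1}(U) for each U ∈ τ_Y:
  U = ∅: f^{-1}(U) = ∅ ∈ τ_X ✓.
  U = {29}: f^{-1}(U) = {ξ, ρ} ∉ τ_X ✗.
  U = {31}: f^{-1}(U) = {μ} ∉ τ_X ✗.
  U = {32}: f^{-1}(U) = {ν} ∉ τ_X ✗.
  U = {29, 31}: f^{-1}(U) = {μ, ξ, ρ} ∈ τ_X ✓.
  U = {29, 32}: f^{-1}(U) = {ν, ξ, ρ} ∉ τ_X ✗.
  U = {30, 31}: f^{-1}(U) = {μ} ∉ τ_X ✗.
  U = {31, 32}: f^{-1}(U) = {μ, ν} ∉ τ_X ✗.
  U = {29, 30, 31}: f^{-1}(U) = {μ, ξ, ρ} ∈ τ_X ✓.
  U = {29, 31, 32}: f^{-1}(U) = {μ, ν, ξ, ρ} ∈ τ_X ✓.
  U = {30, 31, 32}: f^{-1}(U) = {μ, ν} ∉ τ_X ✗.
  U = {29, 30, 31, 32}: f^{-1}(U) = {μ, ν, ξ, ρ} ∈ τ_X ✓.
Found U = {29} with f^{-1}(U) = {ξ, ρ} not in τ_X. Therefore f is NOT continuous.


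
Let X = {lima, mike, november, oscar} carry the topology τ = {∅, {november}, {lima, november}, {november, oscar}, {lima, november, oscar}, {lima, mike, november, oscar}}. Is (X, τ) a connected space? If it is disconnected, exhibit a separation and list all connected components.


(X, τ) is connected.

Find clopen sets (U ∈ τ with X ∖ U ∈ τ):
  U = ∅, X ∖ U = {lima, mike, november, oscar} — both open, so U is clopen.
  U = {lima, mike, november, oscar}, X ∖ U = ∅ — both open, so U is clopen.
Only trivial clopens (∅ and X) exist, so (X, τ) is connected.
Compute connected components by grouping points that agree on all clopens:
  component: {lima, mike, november, oscar}


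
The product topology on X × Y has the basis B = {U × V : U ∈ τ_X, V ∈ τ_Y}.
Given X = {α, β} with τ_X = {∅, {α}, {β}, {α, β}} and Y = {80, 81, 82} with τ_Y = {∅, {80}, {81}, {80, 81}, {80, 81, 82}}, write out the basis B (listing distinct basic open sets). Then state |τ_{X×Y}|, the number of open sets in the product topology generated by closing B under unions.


Basis B = {∅ × ∅, {α} × {80}, {α} × {81}, {β} × {80}, {β} × {81}, {α} × {80, 81}, {α, β} × {80}, {α, β} × {81}, {β} × {80, 81}, {α} × {80, 81, 82}, {β} × {80, 81, 82}, {α, β} × {80, 81}, {α, β} × {80, 81, 82}}; |τ_{X×Y}| = 25.

Enumerate products U × V with U ∈ τ_X, V ∈ τ_Y (deduplicated):
  ∅ × ∅ = {} (∅)
  {α} × {80} = {(α,80)}
  {α} × {81} = {(α,81)}
  {β} × {80} = {(β,80)}
  {β} × {81} = {(β,81)}
  {α} × {80, 81} = {(α,80), (α,81)}
  {α, β} × {80} = {(α,80), (β,80)}
  {α, β} × {81} = {(α,81), (β,81)}
  {β} × {80, 81} = {(β,80), (β,81)}
  {α} × {80, 81, 82} = {(α,80), (α,81), (α,82)}
  {β} × {80, 81, 82} = {(β,80), (β,81), (β,82)}
  {α, β} × {80, 81} = {(α,80), (α,81), (β,80), (β,81)}
  {α, β} × {80, 81, 82} = {(α,80), (α,81), (α,82), (β,80), (β,81), (β,82)}
These 13 distinct sets form the basis B.
Close under arbitrary unions to get τ_{X×Y}; counting gives |τ_{X×Y}| = 25.


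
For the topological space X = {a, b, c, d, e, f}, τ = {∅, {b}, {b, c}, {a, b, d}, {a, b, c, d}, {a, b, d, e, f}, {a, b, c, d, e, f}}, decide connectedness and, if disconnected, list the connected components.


(X, τ) is connected.

Find clopen sets (U ∈ τ with X ∖ U ∈ τ):
  U = ∅, X ∖ U = {a, b, c, d, e, f} — both open, so U is clopen.
  U = {a, b, c, d, e, f}, X ∖ U = ∅ — both open, so U is clopen.
Only trivial clopens (∅ and X) exist, so (X, τ) is connected.
Compute connected components by grouping points that agree on all clopens:
  component: {a, b, c, d, e, f}


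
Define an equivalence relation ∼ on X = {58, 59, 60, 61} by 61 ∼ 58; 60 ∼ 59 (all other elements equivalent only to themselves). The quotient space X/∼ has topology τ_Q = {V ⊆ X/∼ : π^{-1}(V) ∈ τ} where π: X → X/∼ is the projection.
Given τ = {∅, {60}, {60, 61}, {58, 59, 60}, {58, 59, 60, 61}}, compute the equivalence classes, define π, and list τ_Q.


X/∼ = {[58=61], [59=60]}; |τ_Q| = 2.

Equivalence classes: [58=61], [59=60].
Quotient map π: X → X/∼ sends 58 ↦ [58=61], 59 ↦ [59=60], 60 ↦ [59=60], 61 ↦ [58=61].
For each subset V ⊆ X/∼, compute π^{-1}(V) ⊆ X and check whether π^{-1}(V) ∈ τ. V is open in τ_Q iff π^{-1}(V) ∈ τ.
  V = {}: π^{-1}(V) = ∅ ∈ τ ✓.
  V = {[58=61]}: π^{-1}(V) = {58, 61} ∉ τ ✗.
  V = {[59=60]}: π^{-1}(V) = {59, 60} ∉ τ ✗.
  V = {[58=61], [59=60]}: π^{-1}(V) = {58, 59, 60, 61} ∈ τ ✓.
Open sets in the quotient: τ_Q = {{}, {[58=61], [59=60]}} (2 elements).


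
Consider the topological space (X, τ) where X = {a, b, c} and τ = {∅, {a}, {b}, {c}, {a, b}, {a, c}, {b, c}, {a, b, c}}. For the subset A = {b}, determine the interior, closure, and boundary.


int(A) = {b}, cl(A) = {b}, ∂A = ∅.

Closed sets in (X, τ) are complements of opens:
  closed(X, τ) = {∅, {a}, {b}, {c}, {a, b}, {a, c}, {b, c}, {a, b, c}}.
int(A) = ⋃ {U ∈ τ : U ⊆ A}. Opens contained in A: ∅, {b}.
Taking the union of these: int(A) = {b}.
cl(A) = ⋂ {C closed : A ⊆ C}. Closed sets containing A: {b}, {a, b}, {b, c}, {a, b, c}.
Intersecting these: cl(A) = {b}.
∂A = cl(A) ∖ int(A) = {b} ∖ {b} = ∅.


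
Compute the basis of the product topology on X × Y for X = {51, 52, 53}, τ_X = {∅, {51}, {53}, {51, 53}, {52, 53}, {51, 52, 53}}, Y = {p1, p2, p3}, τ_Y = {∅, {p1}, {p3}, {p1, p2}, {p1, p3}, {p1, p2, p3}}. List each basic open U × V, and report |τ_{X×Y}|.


Basis B = {∅ × ∅, {51} × {p1}, {51} × {p3}, {53} × {p1}, {53} × {p3}, {51} × {p1, p2}, {51} × {p1, p3}, {51, 53} × {p1}, {51, 53} × {p3}, {52, 53} × {p1}, {52, 53} × {p3}, {53} × {p1, p2}, {53} × {p1, p3}, {51} × {p1, p2, p3}, {51, 52, 53} × {p1}, {51, 52, 53} × {p3}, {53} × {p1, p2, p3}, {51, 53} × {p1, p2}, {51, 53} × {p1, p3}, {52, 53} × {p1, p2}, {52, 53} × {p1, p3}, {51, 53} × {p1, p2, p3}, {51, 52, 53} × {p1, p2}, {51, 52, 53} × {p1, p3}, {52, 53} × {p1, p2, p3}, {51, 52, 53} × {p1, p2, p3}}; |τ_{X×Y}| = 108.

Enumerate products U × V with U ∈ τ_X, V ∈ τ_Y (deduplicated):
  ∅ × ∅ = {} (∅)
  {51} × {p1} = {(51,p1)}
  {51} × {p3} = {(51,p3)}
  {53} × {p1} = {(53,p1)}
  {53} × {p3} = {(53,p3)}
  {51} × {p1, p2} = {(51,p1), (51,p2)}
  {51} × {p1, p3} = {(51,p1), (51,p3)}
  {51, 53} × {p1} = {(51,p1), (53,p1)}
  {51, 53} × {p3} = {(51,p3), (53,p3)}
  {52, 53} × {p1} = {(52,p1), (53,p1)}
  {52, 53} × {p3} = {(52,p3), (53,p3)}
  {53} × {p1, p2} = {(53,p1), (53,p2)}
  {53} × {p1, p3} = {(53,p1), (53,p3)}
  {51} × {p1, p2, p3} = {(51,p1), (51,p2), (51,p3)}
  {51, 52, 53} × {p1} = {(51,p1), (52,p1), (53,p1)}
  {51, 52, 53} × {p3} = {(51,p3), (52,p3), (53,p3)}
  {53} × {p1, p2, p3} = {(53,p1), (53,p2), (53,p3)}
  {51, 53} × {p1, p2} = {(51,p1), (51,p2), (53,p1), (53,p2)}
  {51, 53} × {p1, p3} = {(51,p1), (51,p3), (53,p1), (53,p3)}
  {52, 53} × {p1, p2} = {(52,p1), (52,p2), (53,p1), (53,p2)}
  {52, 53} × {p1, p3} = {(52,p1), (52,p3), (53,p1), (53,p3)}
  {51, 53} × {p1, p2, p3} = {(51,p1), (51,p2), (51,p3), (53,p1), (53,p2), (53,p3)}
  {51, 52, 53} × {p1, p2} = {(51,p1), (51,p2), (52,p1), (52,p2), (53,p1), (53,p2)}
  {51, 52, 53} × {p1, p3} = {(51,p1), (51,p3), (52,p1), (52,p3), (53,p1), (53,p3)}
  {52, 53} × {p1, p2, p3} = {(52,p1), (52,p2), (52,p3), (53,p1), (53,p2), (53,p3)}
  {51, 52, 53} × {p1, p2, p3} = {(51,p1), (51,p2), (51,p3), (52,p1), (52,p2), (52,p3), (53,p1), (53,p2), (53,p3)}
These 26 distinct sets form the basis B.
Close under arbitrary unions to get τ_{X×Y}; counting gives |τ_{X×Y}| = 108.


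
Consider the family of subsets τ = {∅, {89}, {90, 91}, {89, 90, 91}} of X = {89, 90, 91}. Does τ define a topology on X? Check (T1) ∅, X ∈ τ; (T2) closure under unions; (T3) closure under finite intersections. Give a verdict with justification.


τ IS a topology on X.

Axiom (T1): ∅ ∈ τ? Yes; X ∈ τ? Yes.
Axiom (T2/T3): check pairwise unions and intersections of members of τ.
All pairwise intersections and unions checked — each lies in τ. Therefore τ satisfies (T1), (T2), (T3): it IS a topology on X.


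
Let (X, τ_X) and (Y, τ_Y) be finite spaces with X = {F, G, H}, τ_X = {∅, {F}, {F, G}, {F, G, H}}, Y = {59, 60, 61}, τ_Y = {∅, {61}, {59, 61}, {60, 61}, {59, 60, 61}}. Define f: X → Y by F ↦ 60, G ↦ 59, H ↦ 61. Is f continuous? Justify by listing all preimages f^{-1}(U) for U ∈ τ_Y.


f is NOT continuous.

Compute f^{-1}(U) for each U ∈ τ_Y:
  U = ∅: f^{-1}(U) = ∅ ∈ τ_X ✓.
  U = {61}: f^{-1}(U) = {H} ∉ τ_X ✗.
  U = {59, 61}: f^{-1}(U) = {G, H} ∉ τ_X ✗.
  U = {60, 61}: f^{-1}(U) = {F, H} ∉ τ_X ✗.
  U = {59, 60, 61}: f^{-1}(U) = {F, G, H} ∈ τ_X ✓.
Found U = {61} with f^{-1}(U) = {H} not in τ_X. Therefore f is NOT continuous.


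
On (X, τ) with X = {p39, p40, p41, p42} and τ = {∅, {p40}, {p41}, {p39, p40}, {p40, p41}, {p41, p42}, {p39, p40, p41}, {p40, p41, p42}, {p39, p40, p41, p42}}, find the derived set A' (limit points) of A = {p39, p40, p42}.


A' = {p39}

For each x ∈ X, list the open sets U ∈ τ with x ∈ U, then check whether U ∩ (A ∖ {x}) ≠ ∅ for every such U.
  x = p39: opens ∋ x are {p39, p40}, {p39, p40, p41}, {p39, p40, p41, p42}; each meets A ∖ {p39}, so x IS a limit point.
  x = p40: open {p40} ∋ x has {p40} ∩ (A ∖ {p40}) = ∅, so x is NOT a limit point.
  x = p41: open {p41} ∋ x has {p41} ∩ (A ∖ {p41}) = ∅, so x is NOT a limit point.
  x = p42: open {p41, p42} ∋ x has {p41, p42} ∩ (A ∖ {p42}) = ∅, so x is NOT a limit point.
Collecting: A' = {p39}.


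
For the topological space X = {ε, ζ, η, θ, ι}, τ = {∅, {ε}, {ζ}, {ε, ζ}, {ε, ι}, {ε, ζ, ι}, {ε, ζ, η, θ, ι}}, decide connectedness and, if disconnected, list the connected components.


(X, τ) is connected.

Find clopen sets (U ∈ τ with X ∖ U ∈ τ):
  U = ∅, X ∖ U = {ε, ζ, η, θ, ι} — both open, so U is clopen.
  U = {ε, ζ, η, θ, ι}, X ∖ U = ∅ — both open, so U is clopen.
Only trivial clopens (∅ and X) exist, so (X, τ) is connected.
Compute connected components by grouping points that agree on all clopens:
  component: {ε, ζ, η, θ, ι}


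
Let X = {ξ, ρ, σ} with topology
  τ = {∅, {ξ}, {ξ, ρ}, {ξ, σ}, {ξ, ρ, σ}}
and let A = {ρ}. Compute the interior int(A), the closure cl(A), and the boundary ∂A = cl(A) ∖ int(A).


int(A) = ∅, cl(A) = {ρ}, ∂A = {ρ}.

Closed sets in (X, τ) are complements of opens:
  closed(X, τ) = {∅, {ρ}, {σ}, {ρ, σ}, {ξ, ρ, σ}}.
int(A) = ⋃ {U ∈ τ : U ⊆ A}. Opens contained in A: ∅.
Taking the union of these: int(A) = ∅.
cl(A) = ⋂ {C closed : A ⊆ C}. Closed sets containing A: {ρ}, {ρ, σ}, {ξ, ρ, σ}.
Intersecting these: cl(A) = {ρ}.
∂A = cl(A) ∖ int(A) = {ρ} ∖ ∅ = {ρ}.


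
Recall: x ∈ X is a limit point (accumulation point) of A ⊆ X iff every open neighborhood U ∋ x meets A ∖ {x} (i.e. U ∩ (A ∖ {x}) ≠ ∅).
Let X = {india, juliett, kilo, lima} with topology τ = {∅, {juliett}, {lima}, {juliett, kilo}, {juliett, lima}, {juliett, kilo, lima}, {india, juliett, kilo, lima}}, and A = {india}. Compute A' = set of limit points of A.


A' = ∅

For each x ∈ X, list the open sets U ∈ τ with x ∈ U, then check whether U ∩ (A ∖ {x}) ≠ ∅ for every such U.
  x = india: open {india, juliett, kilo, lima} ∋ x has {india, juliett, kilo, lima} ∩ (A ∖ {india}) = ∅, so x is NOT a limit point.
  x = juliett: open {juliett} ∋ x has {juliett} ∩ (A ∖ {juliett}) = ∅, so x is NOT a limit point.
  x = kilo: open {juliett, kilo} ∋ x has {juliett, kilo} ∩ (A ∖ {kilo}) = ∅, so x is NOT a limit point.
  x = lima: open {lima} ∋ x has {lima} ∩ (A ∖ {lima}) = ∅, so x is NOT a limit point.
Collecting: A' = ∅.


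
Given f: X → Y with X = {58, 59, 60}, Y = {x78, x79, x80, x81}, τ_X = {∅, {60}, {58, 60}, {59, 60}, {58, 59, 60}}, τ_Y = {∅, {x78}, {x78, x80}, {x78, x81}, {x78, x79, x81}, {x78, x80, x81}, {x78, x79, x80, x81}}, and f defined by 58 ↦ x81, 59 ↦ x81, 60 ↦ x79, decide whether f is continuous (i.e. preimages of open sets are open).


f is NOT continuous.

Compute f^{-1}(U) for each U ∈ τ_Y:
  U = ∅: f^{-1}(U) = ∅ ∈ τ_X ✓.
  U = {x78}: f^{-1}(U) = ∅ ∈ τ_X ✓.
  U = {x78, x80}: f^{-1}(U) = ∅ ∈ τ_X ✓.
  U = {x78, x81}: f^{-1}(U) = {58, 59} ∉ τ_X ✗.
  U = {x78, x79, x81}: f^{-1}(U) = {58, 59, 60} ∈ τ_X ✓.
  U = {x78, x80, x81}: f^{-1}(U) = {58, 59} ∉ τ_X ✗.
  U = {x78, x79, x80, x81}: f^{-1}(U) = {58, 59, 60} ∈ τ_X ✓.
Found U = {x78, x81} with f^{-1}(U) = {58, 59} not in τ_X. Therefore f is NOT continuous.


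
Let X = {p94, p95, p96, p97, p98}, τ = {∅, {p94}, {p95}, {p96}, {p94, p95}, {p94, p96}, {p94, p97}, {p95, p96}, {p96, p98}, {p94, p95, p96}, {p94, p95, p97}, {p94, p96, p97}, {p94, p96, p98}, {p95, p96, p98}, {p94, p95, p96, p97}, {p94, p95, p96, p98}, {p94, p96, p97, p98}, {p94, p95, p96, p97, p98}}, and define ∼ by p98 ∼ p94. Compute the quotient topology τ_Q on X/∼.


X/∼ = {[p94=p98], [p95], [p96], [p97]}; |τ_Q| = 8.

Equivalence classes: [p94=p98], [p95], [p96], [p97].
Quotient map π: X → X/∼ sends p94 ↦ [p94=p98], p95 ↦ [p95], p96 ↦ [p96], p97 ↦ [p97], p98 ↦ [p94=p98].
For each subset V ⊆ X/∼, compute π^{-1}(V) ⊆ X and check whether π^{-1}(V) ∈ τ. V is open in τ_Q iff π^{-1}(V) ∈ τ.
  V = {}: π^{-1}(V) = ∅ ∈ τ ✓.
  V = {[p94=p98]}: π^{-1}(V) = {p94, p98} ∉ τ ✗.
  V = {[p95]}: π^{-1}(V) = {p95} ∈ τ ✓.
  V = {[p94=p98], [p95]}: π^{-1}(V) = {p94, p95, p98} ∉ τ ✗.
  V = {[p96]}: π^{-1}(V) = {p96} ∈ τ ✓.
  V = {[p94=p98], [p96]}: π^{-1}(V) = {p94, p96, p98} ∈ τ ✓.
  V = {[p95], [p96]}: π^{-1}(V) = {p95, p96} ∈ τ ✓.
  V = {[p94=p98], [p95], [p96]}: π^{-1}(V) = {p94, p95, p96, p98} ∈ τ ✓.
  V = {[p97]}: π^{-1}(V) = {p97} ∉ τ ✗.
  V = {[p94=p98], [p97]}: π^{-1}(V) = {p94, p97, p98} ∉ τ ✗.
  V = {[p95], [p97]}: π^{-1}(V) = {p95, p97} ∉ τ ✗.
  V = {[p94=p98], [p95], [p97]}: π^{-1}(V) = {p94, p95, p97, p98} ∉ τ ✗.
  V = {[p96], [p97]}: π^{-1}(V) = {p96, p97} ∉ τ ✗.
  V = {[p94=p98], [p96], [p97]}: π^{-1}(V) = {p94, p96, p97, p98} ∈ τ ✓.
  V = {[p95], [p96], [p97]}: π^{-1}(V) = {p95, p96, p97} ∉ τ ✗.
  V = {[p94=p98], [p95], [p96], [p97]}: π^{-1}(V) = {p94, p95, p96, p97, p98} ∈ τ ✓.
Open sets in the quotient: τ_Q = {{}, {[p95]}, {[p96]}, {[p94=p98], [p96]}, {[p95], [p96]}, {[p94=p98], [p95], [p96]}, {[p94=p98], [p96], [p97]}, {[p94=p98], [p95], [p96], [p97]}} (8 elements).


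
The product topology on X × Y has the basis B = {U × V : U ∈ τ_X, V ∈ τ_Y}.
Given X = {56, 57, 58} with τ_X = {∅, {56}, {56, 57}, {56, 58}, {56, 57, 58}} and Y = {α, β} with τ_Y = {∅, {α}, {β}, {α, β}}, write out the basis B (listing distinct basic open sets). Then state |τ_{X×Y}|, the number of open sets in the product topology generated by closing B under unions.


Basis B = {∅ × ∅, {56} × {α}, {56} × {β}, {56} × {α, β}, {56, 57} × {α}, {56, 58} × {α}, {56, 57} × {β}, {56, 58} × {β}, {56, 57, 58} × {α}, {56, 57, 58} × {β}, {56, 57} × {α, β}, {56, 58} × {α, β}, {56, 57, 58} × {α, β}}; |τ_{X×Y}| = 25.

Enumerate products U × V with U ∈ τ_X, V ∈ τ_Y (deduplicated):
  ∅ × ∅ = {} (∅)
  {56} × {α} = {(56,α)}
  {56} × {β} = {(56,β)}
  {56} × {α, β} = {(56,α), (56,β)}
  {56, 57} × {α} = {(56,α), (57,α)}
  {56, 58} × {α} = {(56,α), (58,α)}
  {56, 57} × {β} = {(56,β), (57,β)}
  {56, 58} × {β} = {(56,β), (58,β)}
  {56, 57, 58} × {α} = {(56,α), (57,α), (58,α)}
  {56, 57, 58} × {β} = {(56,β), (57,β), (58,β)}
  {56, 57} × {α, β} = {(56,α), (56,β), (57,α), (57,β)}
  {56, 58} × {α, β} = {(56,α), (56,β), (58,α), (58,β)}
  {56, 57, 58} × {α, β} = {(56,α), (56,β), (57,α), (57,β), (58,α), (58,β)}
These 13 distinct sets form the basis B.
Close under arbitrary unions to get τ_{X×Y}; counting gives |τ_{X×Y}| = 25.


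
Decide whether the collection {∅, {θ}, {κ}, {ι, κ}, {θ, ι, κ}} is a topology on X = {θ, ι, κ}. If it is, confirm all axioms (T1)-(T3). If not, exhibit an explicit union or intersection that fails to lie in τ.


τ is NOT a topology on X.

Axiom (T1): ∅ ∈ τ? Yes; X ∈ τ? Yes.
Axiom (T2/T3): check pairwise unions and intersections of members of τ.
Counterexample for (T2): {θ} ∪ {κ} = {θ, κ} ∉ τ. Therefore τ is NOT a topology.


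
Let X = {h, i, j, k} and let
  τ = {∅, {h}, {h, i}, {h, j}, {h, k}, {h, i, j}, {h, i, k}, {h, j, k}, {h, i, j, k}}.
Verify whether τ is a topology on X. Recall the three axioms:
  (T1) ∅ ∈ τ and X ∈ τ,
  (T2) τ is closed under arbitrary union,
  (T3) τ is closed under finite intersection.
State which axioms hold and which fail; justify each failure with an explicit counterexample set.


τ IS a topology on X.

Axiom (T1): ∅ ∈ τ? Yes; X ∈ τ? Yes.
Axiom (T2/T3): check pairwise unions and intersections of members of τ.
All pairwise intersections and unions checked — each lies in τ. Therefore τ satisfies (T1), (T2), (T3): it IS a topology on X.


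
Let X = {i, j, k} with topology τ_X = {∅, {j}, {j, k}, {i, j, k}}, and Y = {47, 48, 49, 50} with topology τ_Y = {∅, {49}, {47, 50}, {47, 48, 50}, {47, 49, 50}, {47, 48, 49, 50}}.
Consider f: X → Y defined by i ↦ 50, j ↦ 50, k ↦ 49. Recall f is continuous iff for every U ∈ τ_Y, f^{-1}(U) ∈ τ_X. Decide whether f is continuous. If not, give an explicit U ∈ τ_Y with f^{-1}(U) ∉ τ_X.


f is NOT continuous.

Compute f^{-1}(U) for each U ∈ τ_Y:
  U = ∅: f^{-1}(U) = ∅ ∈ τ_X ✓.
  U = {49}: f^{-1}(U) = {k} ∉ τ_X ✗.
  U = {47, 50}: f^{-1}(U) = {i, j} ∉ τ_X ✗.
  U = {47, 48, 50}: f^{-1}(U) = {i, j} ∉ τ_X ✗.
  U = {47, 49, 50}: f^{-1}(U) = {i, j, k} ∈ τ_X ✓.
  U = {47, 48, 49, 50}: f^{-1}(U) = {i, j, k} ∈ τ_X ✓.
Found U = {49} with f^{-1}(U) = {k} not in τ_X. Therefore f is NOT continuous.


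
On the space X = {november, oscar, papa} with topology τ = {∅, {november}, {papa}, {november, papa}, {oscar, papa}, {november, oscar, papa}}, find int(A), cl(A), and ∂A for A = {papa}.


int(A) = {papa}, cl(A) = {oscar, papa}, ∂A = {oscar}.

Closed sets in (X, τ) are complements of opens:
  closed(X, τ) = {∅, {november}, {oscar}, {november, oscar}, {oscar, papa}, {november, oscar, papa}}.
int(A) = ⋃ {U ∈ τ : U ⊆ A}. Opens contained in A: ∅, {papa}.
Taking the union of these: int(A) = {papa}.
cl(A) = ⋂ {C closed : A ⊆ C}. Closed sets containing A: {oscar, papa}, {november, oscar, papa}.
Intersecting these: cl(A) = {oscar, papa}.
∂A = cl(A) ∖ int(A) = {oscar, papa} ∖ {papa} = {oscar}.


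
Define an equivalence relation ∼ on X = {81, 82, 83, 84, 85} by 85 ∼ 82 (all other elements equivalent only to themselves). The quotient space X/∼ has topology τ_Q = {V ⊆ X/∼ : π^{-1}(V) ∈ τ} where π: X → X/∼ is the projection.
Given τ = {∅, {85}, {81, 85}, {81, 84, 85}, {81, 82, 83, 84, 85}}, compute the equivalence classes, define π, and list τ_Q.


X/∼ = {[81], [82=85], [83], [84]}; |τ_Q| = 2.

Equivalence classes: [81], [82=85], [83], [84].
Quotient map π: X → X/∼ sends 81 ↦ [81], 82 ↦ [82=85], 83 ↦ [83], 84 ↦ [84], 85 ↦ [82=85].
For each subset V ⊆ X/∼, compute π^{-1}(V) ⊆ X and check whether π^{-1}(V) ∈ τ. V is open in τ_Q iff π^{-1}(V) ∈ τ.
  V = {}: π^{-1}(V) = ∅ ∈ τ ✓.
  V = {[81]}: π^{-1}(V) = {81} ∉ τ ✗.
  V = {[82=85]}: π^{-1}(V) = {82, 85} ∉ τ ✗.
  V = {[81], [82=85]}: π^{-1}(V) = {81, 82, 85} ∉ τ ✗.
  V = {[83]}: π^{-1}(V) = {83} ∉ τ ✗.
  V = {[81], [83]}: π^{-1}(V) = {81, 83} ∉ τ ✗.
  V = {[82=85], [83]}: π^{-1}(V) = {82, 83, 85} ∉ τ ✗.
  V = {[81], [82=85], [83]}: π^{-1}(V) = {81, 82, 83, 85} ∉ τ ✗.
  V = {[84]}: π^{-1}(V) = {84} ∉ τ ✗.
  V = {[81], [84]}: π^{-1}(V) = {81, 84} ∉ τ ✗.
  V = {[82=85], [84]}: π^{-1}(V) = {82, 84, 85} ∉ τ ✗.
  V = {[81], [82=85], [84]}: π^{-1}(V) = {81, 82, 84, 85} ∉ τ ✗.
  V = {[83], [84]}: π^{-1}(V) = {83, 84} ∉ τ ✗.
  V = {[81], [83], [84]}: π^{-1}(V) = {81, 83, 84} ∉ τ ✗.
  V = {[82=85], [83], [84]}: π^{-1}(V) = {82, 83, 84, 85} ∉ τ ✗.
  V = {[81], [82=85], [83], [84]}: π^{-1}(V) = {81, 82, 83, 84, 85} ∈ τ ✓.
Open sets in the quotient: τ_Q = {{}, {[81], [82=85], [83], [84]}} (2 elements).


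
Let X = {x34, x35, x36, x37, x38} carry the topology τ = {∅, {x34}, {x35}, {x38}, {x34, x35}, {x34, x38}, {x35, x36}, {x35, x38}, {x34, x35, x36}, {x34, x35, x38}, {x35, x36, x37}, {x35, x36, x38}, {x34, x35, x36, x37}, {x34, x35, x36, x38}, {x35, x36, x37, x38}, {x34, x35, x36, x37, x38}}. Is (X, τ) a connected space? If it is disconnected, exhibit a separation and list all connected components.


(X, τ) is disconnected; components = [{x34}, {x38}, {x35, x36, x37}].

Find clopen sets (U ∈ τ with X ∖ U ∈ τ):
  U = ∅, X ∖ U = {x34, x35, x36, x37, x38} — both open, so U is clopen.
  U = {x34}, X ∖ U = {x35, x36, x37, x38} — both open, so U is clopen.
  U = {x38}, X ∖ U = {x34, x35, x36, x37} — both open, so U is clopen.
  U = {x34, x38}, X ∖ U = {x35, x36, x37} — both open, so U is clopen.
  U = {x35, x36, x37}, X ∖ U = {x34, x38} — both open, so U is clopen.
  U = {x34, x35, x36, x37}, X ∖ U = {x38} — both open, so U is clopen.
  U = {x35, x36, x37, x38}, X ∖ U = {x34} — both open, so U is clopen.
  U = {x34, x35, x36, x37, x38}, X ∖ U = ∅ — both open, so U is clopen.
Nontrivial clopen(s) exist: e.g. {x34, x38}. So (X, τ) is disconnected.
Compute connected components by grouping points that agree on all clopens:
  component: {x34}
  component: {x38}
  component: {x35, x36, x37}


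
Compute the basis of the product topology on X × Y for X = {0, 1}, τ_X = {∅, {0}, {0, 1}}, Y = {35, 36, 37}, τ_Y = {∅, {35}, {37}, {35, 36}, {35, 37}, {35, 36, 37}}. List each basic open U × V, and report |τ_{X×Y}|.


Basis B = {∅ × ∅, {0} × {35}, {0} × {37}, {0} × {35, 36}, {0} × {35, 37}, {0, 1} × {35}, {0, 1} × {37}, {0} × {35, 36, 37}, {0, 1} × {35, 36}, {0, 1} × {35, 37}, {0, 1} × {35, 36, 37}}; |τ_{X×Y}| = 18.

Enumerate products U × V with U ∈ τ_X, V ∈ τ_Y (deduplicated):
  ∅ × ∅ = {} (∅)
  {0} × {35} = {(0,35)}
  {0} × {37} = {(0,37)}
  {0} × {35, 36} = {(0,35), (0,36)}
  {0} × {35, 37} = {(0,35), (0,37)}
  {0, 1} × {35} = {(0,35), (1,35)}
  {0, 1} × {37} = {(0,37), (1,37)}
  {0} × {35, 36, 37} = {(0,35), (0,36), (0,37)}
  {0, 1} × {35, 36} = {(0,35), (0,36), (1,35), (1,36)}
  {0, 1} × {35, 37} = {(0,35), (0,37), (1,35), (1,37)}
  {0, 1} × {35, 36, 37} = {(0,35), (0,36), (0,37), (1,35), (1,36), (1,37)}
These 11 distinct sets form the basis B.
Close under arbitrary unions to get τ_{X×Y}; counting gives |τ_{X×Y}| = 18.


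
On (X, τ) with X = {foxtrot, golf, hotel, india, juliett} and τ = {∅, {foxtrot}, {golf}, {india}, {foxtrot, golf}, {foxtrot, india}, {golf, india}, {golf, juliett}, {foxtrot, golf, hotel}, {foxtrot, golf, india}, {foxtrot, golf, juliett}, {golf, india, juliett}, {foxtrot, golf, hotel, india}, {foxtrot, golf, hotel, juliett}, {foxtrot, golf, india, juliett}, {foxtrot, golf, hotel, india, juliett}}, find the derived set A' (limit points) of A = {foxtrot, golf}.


A' = {hotel, juliett}

For each x ∈ X, list the open sets U ∈ τ with x ∈ U, then check whether U ∩ (A ∖ {x}) ≠ ∅ for every such U.
  x = foxtrot: open {foxtrot} ∋ x has {foxtrot} ∩ (A ∖ {foxtrot}) = ∅, so x is NOT a limit point.
  x = golf: open {golf} ∋ x has {golf} ∩ (A ∖ {golf}) = ∅, so x is NOT a limit point.
  x = hotel: opens ∋ x are {foxtrot, golf, hotel}, {foxtrot, golf, hotel, india}, {foxtrot, golf, hotel, juliett}, {foxtrot, golf, hotel, india, juliett}; each meets A ∖ {hotel}, so x IS a limit point.
  x = india: open {india} ∋ x has {india} ∩ (A ∖ {india}) = ∅, so x is NOT a limit point.
  x = juliett: opens ∋ x are {golf, juliett}, {foxtrot, golf, juliett}, {golf, india, juliett}, {foxtrot, golf, hotel, juliett}, {foxtrot, golf, india, juliett}, {foxtrot, golf, hotel, india, juliett}; each meets A ∖ {juliett}, so x IS a limit point.
Collecting: A' = {hotel, juliett}.


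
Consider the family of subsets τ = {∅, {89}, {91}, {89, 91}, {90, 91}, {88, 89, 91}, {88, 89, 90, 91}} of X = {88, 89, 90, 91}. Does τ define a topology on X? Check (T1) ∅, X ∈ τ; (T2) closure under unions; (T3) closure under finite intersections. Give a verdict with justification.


τ is NOT a topology on X.

Axiom (T1): ∅ ∈ τ? Yes; X ∈ τ? Yes.
Axiom (T2/T3): check pairwise unions and intersections of members of τ.
Counterexample for (T2): {89} ∪ {90, 91} = {89, 90, 91} ∉ τ. Therefore τ is NOT a topology.


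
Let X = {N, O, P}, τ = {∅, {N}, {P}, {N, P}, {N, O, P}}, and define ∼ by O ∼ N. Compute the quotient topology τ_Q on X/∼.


X/∼ = {[N=O], [P]}; |τ_Q| = 3.

Equivalence classes: [N=O], [P].
Quotient map π: X → X/∼ sends N ↦ [N=O], O ↦ [N=O], P ↦ [P].
For each subset V ⊆ X/∼, compute π^{-1}(V) ⊆ X and check whether π^{-1}(V) ∈ τ. V is open in τ_Q iff π^{-1}(V) ∈ τ.
  V = {}: π^{-1}(V) = ∅ ∈ τ ✓.
  V = {[N=O]}: π^{-1}(V) = {N, O} ∉ τ ✗.
  V = {[P]}: π^{-1}(V) = {P} ∈ τ ✓.
  V = {[N=O], [P]}: π^{-1}(V) = {N, O, P} ∈ τ ✓.
Open sets in the quotient: τ_Q = {{}, {[P]}, {[N=O], [P]}} (3 elements).


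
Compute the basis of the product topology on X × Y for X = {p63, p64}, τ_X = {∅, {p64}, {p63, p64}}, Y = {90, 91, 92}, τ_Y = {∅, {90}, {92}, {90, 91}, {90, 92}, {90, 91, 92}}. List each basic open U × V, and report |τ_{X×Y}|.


Basis B = {∅ × ∅, {p64} × {90}, {p64} × {92}, {p63, p64} × {90}, {p63, p64} × {92}, {p64} × {90, 91}, {p64} × {90, 92}, {p64} × {90, 91, 92}, {p63, p64} × {90, 91}, {p63, p64} × {90, 92}, {p63, p64} × {90, 91, 92}}; |τ_{X×Y}| = 18.

Enumerate products U × V with U ∈ τ_X, V ∈ τ_Y (deduplicated):
  ∅ × ∅ = {} (∅)
  {p64} × {90} = {(p64,90)}
  {p64} × {92} = {(p64,92)}
  {p63, p64} × {90} = {(p63,90), (p64,90)}
  {p63, p64} × {92} = {(p63,92), (p64,92)}
  {p64} × {90, 91} = {(p64,90), (p64,91)}
  {p64} × {90, 92} = {(p64,90), (p64,92)}
  {p64} × {90, 91, 92} = {(p64,90), (p64,91), (p64,92)}
  {p63, p64} × {90, 91} = {(p63,90), (p63,91), (p64,90), (p64,91)}
  {p63, p64} × {90, 92} = {(p63,90), (p63,92), (p64,90), (p64,92)}
  {p63, p64} × {90, 91, 92} = {(p63,90), (p63,91), (p63,92), (p64,90), (p64,91), (p64,92)}
These 11 distinct sets form the basis B.
Close under arbitrary unions to get τ_{X×Y}; counting gives |τ_{X×Y}| = 18.


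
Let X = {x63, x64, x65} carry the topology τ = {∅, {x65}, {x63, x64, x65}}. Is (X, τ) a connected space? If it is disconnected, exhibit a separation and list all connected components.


(X, τ) is connected.

Find clopen sets (U ∈ τ with X ∖ U ∈ τ):
  U = ∅, X ∖ U = {x63, x64, x65} — both open, so U is clopen.
  U = {x63, x64, x65}, X ∖ U = ∅ — both open, so U is clopen.
Only trivial clopens (∅ and X) exist, so (X, τ) is connected.
Compute connected components by grouping points that agree on all clopens:
  component: {x63, x64, x65}


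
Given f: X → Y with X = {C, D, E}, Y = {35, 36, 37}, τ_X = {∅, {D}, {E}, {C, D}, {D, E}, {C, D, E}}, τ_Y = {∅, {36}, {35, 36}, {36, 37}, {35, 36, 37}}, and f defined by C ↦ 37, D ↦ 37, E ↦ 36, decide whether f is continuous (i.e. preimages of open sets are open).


f IS continuous.

Compute f^{-1}(U) for each U ∈ τ_Y:
  U = ∅: f^{-1}(U) = ∅ ∈ τ_X ✓.
  U = {36}: f^{-1}(U) = {E} ∈ τ_X ✓.
  U = {35, 36}: f^{-1}(U) = {E} ∈ τ_X ✓.
  U = {36, 37}: f^{-1}(U) = {C, D, E} ∈ τ_X ✓.
  U = {35, 36, 37}: f^{-1}(U) = {C, D, E} ∈ τ_X ✓.
Every preimage lies in τ_X, so f IS continuous.


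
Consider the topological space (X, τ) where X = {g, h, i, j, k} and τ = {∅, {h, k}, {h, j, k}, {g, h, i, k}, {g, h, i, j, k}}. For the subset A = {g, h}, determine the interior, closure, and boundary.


int(A) = ∅, cl(A) = {g, h, i, j, k}, ∂A = {g, h, i, j, k}.

Closed sets in (X, τ) are complements of opens:
  closed(X, τ) = {∅, {j}, {g, i}, {g, i, j}, {g, h, i, j, k}}.
int(A) = ⋃ {U ∈ τ : U ⊆ A}. Opens contained in A: ∅.
Taking the union of these: int(A) = ∅.
cl(A) = ⋂ {C closed : A ⊆ C}. Closed sets containing A: {g, h, i, j, k}.
Intersecting these: cl(A) = {g, h, i, j, k}.
∂A = cl(A) ∖ int(A) = {g, h, i, j, k} ∖ ∅ = {g, h, i, j, k}.


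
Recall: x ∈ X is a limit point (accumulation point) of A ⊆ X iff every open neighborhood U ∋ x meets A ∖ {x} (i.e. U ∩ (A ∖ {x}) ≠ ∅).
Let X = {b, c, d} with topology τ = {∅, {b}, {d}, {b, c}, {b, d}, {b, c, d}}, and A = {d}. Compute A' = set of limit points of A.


A' = ∅

For each x ∈ X, list the open sets U ∈ τ with x ∈ U, then check whether U ∩ (A ∖ {x}) ≠ ∅ for every such U.
  x = b: open {b} ∋ x has {b} ∩ (A ∖ {b}) = ∅, so x is NOT a limit point.
  x = c: open {b, c} ∋ x has {b, c} ∩ (A ∖ {c}) = ∅, so x is NOT a limit point.
  x = d: open {d} ∋ x has {d} ∩ (A ∖ {d}) = ∅, so x is NOT a limit point.
Collecting: A' = ∅.


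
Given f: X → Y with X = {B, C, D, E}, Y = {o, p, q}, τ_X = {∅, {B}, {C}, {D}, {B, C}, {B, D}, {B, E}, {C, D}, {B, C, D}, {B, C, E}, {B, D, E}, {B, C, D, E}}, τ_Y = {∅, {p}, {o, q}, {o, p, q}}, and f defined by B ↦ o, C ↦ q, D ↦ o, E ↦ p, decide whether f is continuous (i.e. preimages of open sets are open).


f is NOT continuous.

Compute f^{-1}(U) for each U ∈ τ_Y:
  U = ∅: f^{-1}(U) = ∅ ∈ τ_X ✓.
  U = {p}: f^{-1}(U) = {E} ∉ τ_X ✗.
  U = {o, q}: f^{-1}(U) = {B, C, D} ∈ τ_X ✓.
  U = {o, p, q}: f^{-1}(U) = {B, C, D, E} ∈ τ_X ✓.
Found U = {p} with f^{-1}(U) = {E} not in τ_X. Therefore f is NOT continuous.


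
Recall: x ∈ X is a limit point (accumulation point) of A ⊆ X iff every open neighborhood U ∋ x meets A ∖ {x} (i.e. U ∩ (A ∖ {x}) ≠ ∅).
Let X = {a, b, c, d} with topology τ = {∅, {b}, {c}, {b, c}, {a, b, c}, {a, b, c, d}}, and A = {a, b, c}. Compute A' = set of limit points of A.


A' = {a, d}

For each x ∈ X, list the open sets U ∈ τ with x ∈ U, then check whether U ∩ (A ∖ {x}) ≠ ∅ for every such U.
  x = a: opens ∋ x are {a, b, c}, {a, b, c, d}; each meets A ∖ {a}, so x IS a limit point.
  x = b: open {b} ∋ x has {b} ∩ (A ∖ {b}) = ∅, so x is NOT a limit point.
  x = c: open {c} ∋ x has {c} ∩ (A ∖ {c}) = ∅, so x is NOT a limit point.
  x = d: opens ∋ x are {a, b, c, d}; each meets A ∖ {d}, so x IS a limit point.
Collecting: A' = {a, d}.


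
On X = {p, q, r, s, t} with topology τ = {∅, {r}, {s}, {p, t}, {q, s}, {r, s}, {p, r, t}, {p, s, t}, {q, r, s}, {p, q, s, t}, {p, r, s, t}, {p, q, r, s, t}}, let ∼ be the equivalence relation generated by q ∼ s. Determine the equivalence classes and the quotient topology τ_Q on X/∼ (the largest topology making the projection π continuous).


X/∼ = {[p], [q=s], [r], [t]}; |τ_Q| = 8.

Equivalence classes: [p], [q=s], [r], [t].
Quotient map π: X → X/∼ sends p ↦ [p], q ↦ [q=s], r ↦ [r], s ↦ [q=s], t ↦ [t].
For each subset V ⊆ X/∼, compute π^{-1}(V) ⊆ X and check whether π^{-1}(V) ∈ τ. V is open in τ_Q iff π^{-1}(V) ∈ τ.
  V = {}: π^{-1}(V) = ∅ ∈ τ ✓.
  V = {[p]}: π^{-1}(V) = {p} ∉ τ ✗.
  V = {[q=s]}: π^{-1}(V) = {q, s} ∈ τ ✓.
  V = {[p], [q=s]}: π^{-1}(V) = {p, q, s} ∉ τ ✗.
  V = {[r]}: π^{-1}(V) = {r} ∈ τ ✓.
  V = {[p], [r]}: π^{-1}(V) = {p, r} ∉ τ ✗.
  V = {[q=s], [r]}: π^{-1}(V) = {q, r, s} ∈ τ ✓.
  V = {[p], [q=s], [r]}: π^{-1}(V) = {p, q, r, s} ∉ τ ✗.
  V = {[t]}: π^{-1}(V) = {t} ∉ τ ✗.
  V = {[p], [t]}: π^{-1}(V) = {p, t} ∈ τ ✓.
  V = {[q=s], [t]}: π^{-1}(V) = {q, s, t} ∉ τ ✗.
  V = {[p], [q=s], [t]}: π^{-1}(V) = {p, q, s, t} ∈ τ ✓.
  V = {[r], [t]}: π^{-1}(V) = {r, t} ∉ τ ✗.
  V = {[p], [r], [t]}: π^{-1}(V) = {p, r, t} ∈ τ ✓.
  V = {[q=s], [r], [t]}: π^{-1}(V) = {q, r, s, t} ∉ τ ✗.
  V = {[p], [q=s], [r], [t]}: π^{-1}(V) = {p, q, r, s, t} ∈ τ ✓.
Open sets in the quotient: τ_Q = {{}, {[q=s]}, {[r]}, {[q=s], [r]}, {[p], [t]}, {[p], [q=s], [t]}, {[p], [r], [t]}, {[p], [q=s], [r], [t]}} (8 elements).
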